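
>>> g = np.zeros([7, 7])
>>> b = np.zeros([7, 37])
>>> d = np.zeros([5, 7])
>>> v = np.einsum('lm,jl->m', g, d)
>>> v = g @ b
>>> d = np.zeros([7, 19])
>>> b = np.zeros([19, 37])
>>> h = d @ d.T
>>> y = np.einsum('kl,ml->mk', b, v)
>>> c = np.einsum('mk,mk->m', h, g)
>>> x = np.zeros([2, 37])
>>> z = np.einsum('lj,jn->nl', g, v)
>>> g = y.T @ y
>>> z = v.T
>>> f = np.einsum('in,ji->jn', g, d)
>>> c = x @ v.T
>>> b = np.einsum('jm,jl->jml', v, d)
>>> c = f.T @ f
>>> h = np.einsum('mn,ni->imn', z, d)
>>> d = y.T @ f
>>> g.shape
(19, 19)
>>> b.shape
(7, 37, 19)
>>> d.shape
(19, 19)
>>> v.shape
(7, 37)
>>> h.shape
(19, 37, 7)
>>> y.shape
(7, 19)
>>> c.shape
(19, 19)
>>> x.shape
(2, 37)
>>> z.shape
(37, 7)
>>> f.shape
(7, 19)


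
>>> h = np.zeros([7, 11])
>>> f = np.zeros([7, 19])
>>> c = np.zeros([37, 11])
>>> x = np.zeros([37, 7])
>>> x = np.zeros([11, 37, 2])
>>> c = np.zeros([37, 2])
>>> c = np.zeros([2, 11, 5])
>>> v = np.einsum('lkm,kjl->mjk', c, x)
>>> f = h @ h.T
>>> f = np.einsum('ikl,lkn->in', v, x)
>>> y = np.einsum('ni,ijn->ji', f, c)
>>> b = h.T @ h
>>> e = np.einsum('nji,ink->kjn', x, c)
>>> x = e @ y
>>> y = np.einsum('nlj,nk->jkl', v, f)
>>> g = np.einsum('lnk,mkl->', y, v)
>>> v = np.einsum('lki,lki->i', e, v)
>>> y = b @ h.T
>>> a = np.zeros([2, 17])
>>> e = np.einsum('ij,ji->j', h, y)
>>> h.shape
(7, 11)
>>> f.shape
(5, 2)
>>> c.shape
(2, 11, 5)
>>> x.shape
(5, 37, 2)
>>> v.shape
(11,)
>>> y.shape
(11, 7)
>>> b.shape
(11, 11)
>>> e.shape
(11,)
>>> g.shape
()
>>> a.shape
(2, 17)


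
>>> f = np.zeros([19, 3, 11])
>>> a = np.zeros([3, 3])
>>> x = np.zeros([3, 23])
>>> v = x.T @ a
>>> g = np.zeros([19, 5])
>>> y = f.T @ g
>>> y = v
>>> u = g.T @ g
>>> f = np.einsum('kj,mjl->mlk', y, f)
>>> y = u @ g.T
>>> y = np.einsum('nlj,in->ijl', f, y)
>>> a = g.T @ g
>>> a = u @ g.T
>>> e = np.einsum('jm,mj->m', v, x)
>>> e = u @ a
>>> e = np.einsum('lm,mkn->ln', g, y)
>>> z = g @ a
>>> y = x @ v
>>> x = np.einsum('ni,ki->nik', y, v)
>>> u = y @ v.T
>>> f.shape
(19, 11, 23)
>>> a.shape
(5, 19)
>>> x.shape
(3, 3, 23)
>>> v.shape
(23, 3)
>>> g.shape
(19, 5)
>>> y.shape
(3, 3)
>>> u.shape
(3, 23)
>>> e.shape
(19, 11)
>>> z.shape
(19, 19)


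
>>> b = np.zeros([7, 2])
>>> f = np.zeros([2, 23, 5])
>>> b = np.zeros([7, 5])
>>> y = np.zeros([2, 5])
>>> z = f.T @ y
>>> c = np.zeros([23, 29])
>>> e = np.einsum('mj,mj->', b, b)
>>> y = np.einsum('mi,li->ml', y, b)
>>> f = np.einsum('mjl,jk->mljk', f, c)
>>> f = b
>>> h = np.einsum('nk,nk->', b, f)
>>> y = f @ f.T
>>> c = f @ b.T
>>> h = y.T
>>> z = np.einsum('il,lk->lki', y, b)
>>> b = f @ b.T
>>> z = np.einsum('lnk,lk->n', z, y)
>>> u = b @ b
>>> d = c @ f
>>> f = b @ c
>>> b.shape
(7, 7)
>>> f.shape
(7, 7)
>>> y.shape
(7, 7)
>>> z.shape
(5,)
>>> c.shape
(7, 7)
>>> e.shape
()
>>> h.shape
(7, 7)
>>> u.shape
(7, 7)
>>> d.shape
(7, 5)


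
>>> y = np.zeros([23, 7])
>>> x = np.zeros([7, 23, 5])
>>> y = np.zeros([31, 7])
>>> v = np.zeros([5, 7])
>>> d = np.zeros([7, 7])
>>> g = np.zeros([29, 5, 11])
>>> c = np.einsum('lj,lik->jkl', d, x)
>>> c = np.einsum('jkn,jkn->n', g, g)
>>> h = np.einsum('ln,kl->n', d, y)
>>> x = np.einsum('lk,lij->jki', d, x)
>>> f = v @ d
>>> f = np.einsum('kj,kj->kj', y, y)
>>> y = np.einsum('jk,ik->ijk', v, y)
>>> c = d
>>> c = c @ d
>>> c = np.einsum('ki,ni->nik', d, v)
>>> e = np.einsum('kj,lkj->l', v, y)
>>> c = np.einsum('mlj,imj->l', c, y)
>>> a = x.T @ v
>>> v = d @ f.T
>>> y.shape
(31, 5, 7)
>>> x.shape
(5, 7, 23)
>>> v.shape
(7, 31)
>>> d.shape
(7, 7)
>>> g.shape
(29, 5, 11)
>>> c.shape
(7,)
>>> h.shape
(7,)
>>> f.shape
(31, 7)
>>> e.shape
(31,)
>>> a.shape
(23, 7, 7)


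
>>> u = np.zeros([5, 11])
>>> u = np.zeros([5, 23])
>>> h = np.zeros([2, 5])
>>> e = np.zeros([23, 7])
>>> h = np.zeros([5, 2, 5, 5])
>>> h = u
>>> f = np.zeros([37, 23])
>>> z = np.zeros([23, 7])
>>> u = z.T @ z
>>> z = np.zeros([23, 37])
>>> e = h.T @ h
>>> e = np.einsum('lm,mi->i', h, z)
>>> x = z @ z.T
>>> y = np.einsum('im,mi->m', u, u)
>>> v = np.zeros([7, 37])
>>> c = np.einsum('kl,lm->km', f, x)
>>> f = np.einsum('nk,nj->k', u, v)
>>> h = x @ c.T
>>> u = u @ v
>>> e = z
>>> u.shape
(7, 37)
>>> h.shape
(23, 37)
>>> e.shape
(23, 37)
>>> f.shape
(7,)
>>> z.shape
(23, 37)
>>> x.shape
(23, 23)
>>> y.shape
(7,)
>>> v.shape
(7, 37)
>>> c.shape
(37, 23)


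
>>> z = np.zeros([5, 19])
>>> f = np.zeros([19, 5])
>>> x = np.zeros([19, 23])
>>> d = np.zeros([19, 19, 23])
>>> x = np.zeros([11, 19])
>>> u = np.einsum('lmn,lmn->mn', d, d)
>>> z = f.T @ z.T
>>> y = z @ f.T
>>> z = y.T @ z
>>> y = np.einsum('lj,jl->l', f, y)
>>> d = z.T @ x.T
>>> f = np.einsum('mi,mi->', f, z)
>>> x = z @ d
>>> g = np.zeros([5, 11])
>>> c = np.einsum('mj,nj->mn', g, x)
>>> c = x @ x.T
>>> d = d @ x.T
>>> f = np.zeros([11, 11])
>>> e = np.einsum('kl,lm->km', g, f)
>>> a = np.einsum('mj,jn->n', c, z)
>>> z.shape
(19, 5)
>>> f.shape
(11, 11)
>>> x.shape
(19, 11)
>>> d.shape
(5, 19)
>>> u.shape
(19, 23)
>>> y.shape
(19,)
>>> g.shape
(5, 11)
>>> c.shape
(19, 19)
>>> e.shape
(5, 11)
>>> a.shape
(5,)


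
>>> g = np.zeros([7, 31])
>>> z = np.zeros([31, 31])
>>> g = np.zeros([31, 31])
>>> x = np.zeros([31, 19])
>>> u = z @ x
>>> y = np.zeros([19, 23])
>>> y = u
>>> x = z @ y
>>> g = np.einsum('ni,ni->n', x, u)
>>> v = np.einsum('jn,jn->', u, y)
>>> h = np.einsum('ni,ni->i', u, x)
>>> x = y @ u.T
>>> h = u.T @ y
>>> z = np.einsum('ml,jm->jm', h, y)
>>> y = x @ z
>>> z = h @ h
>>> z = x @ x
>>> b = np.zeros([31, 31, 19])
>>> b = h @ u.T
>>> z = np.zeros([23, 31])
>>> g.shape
(31,)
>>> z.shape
(23, 31)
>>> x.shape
(31, 31)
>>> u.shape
(31, 19)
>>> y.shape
(31, 19)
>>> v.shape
()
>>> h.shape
(19, 19)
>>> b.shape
(19, 31)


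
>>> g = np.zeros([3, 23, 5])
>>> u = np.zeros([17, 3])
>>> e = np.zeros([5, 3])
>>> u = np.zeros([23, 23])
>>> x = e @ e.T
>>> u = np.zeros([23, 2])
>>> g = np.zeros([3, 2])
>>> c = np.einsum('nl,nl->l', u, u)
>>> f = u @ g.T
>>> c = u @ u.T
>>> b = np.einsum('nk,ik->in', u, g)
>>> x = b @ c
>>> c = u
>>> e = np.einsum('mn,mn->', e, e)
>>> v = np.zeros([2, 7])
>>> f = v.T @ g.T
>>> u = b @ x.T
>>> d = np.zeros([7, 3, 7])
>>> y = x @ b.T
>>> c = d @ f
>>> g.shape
(3, 2)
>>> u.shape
(3, 3)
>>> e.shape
()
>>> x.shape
(3, 23)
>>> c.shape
(7, 3, 3)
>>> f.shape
(7, 3)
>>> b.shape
(3, 23)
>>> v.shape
(2, 7)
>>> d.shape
(7, 3, 7)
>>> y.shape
(3, 3)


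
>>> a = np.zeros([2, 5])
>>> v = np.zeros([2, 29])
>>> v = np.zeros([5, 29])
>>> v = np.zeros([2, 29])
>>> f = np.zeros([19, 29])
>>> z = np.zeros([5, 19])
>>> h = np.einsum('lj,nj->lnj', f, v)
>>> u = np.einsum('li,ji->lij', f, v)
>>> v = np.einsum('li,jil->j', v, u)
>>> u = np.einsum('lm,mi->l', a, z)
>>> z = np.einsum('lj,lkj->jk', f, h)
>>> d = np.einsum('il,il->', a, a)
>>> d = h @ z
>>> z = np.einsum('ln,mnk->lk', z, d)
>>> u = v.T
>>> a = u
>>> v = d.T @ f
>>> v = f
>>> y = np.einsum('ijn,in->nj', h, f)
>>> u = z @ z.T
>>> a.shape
(19,)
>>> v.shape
(19, 29)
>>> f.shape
(19, 29)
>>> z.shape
(29, 2)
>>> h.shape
(19, 2, 29)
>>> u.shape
(29, 29)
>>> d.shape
(19, 2, 2)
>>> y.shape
(29, 2)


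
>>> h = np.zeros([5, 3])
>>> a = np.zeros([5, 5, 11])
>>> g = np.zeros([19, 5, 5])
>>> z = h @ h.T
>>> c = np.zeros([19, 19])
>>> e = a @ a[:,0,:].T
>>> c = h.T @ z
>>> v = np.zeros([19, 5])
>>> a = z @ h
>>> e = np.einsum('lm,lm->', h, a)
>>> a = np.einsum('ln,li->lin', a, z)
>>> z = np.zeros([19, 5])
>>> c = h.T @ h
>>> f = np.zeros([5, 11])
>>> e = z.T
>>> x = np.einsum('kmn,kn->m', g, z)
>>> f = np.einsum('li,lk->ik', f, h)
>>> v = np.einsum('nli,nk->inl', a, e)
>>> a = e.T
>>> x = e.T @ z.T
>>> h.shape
(5, 3)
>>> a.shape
(19, 5)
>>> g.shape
(19, 5, 5)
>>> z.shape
(19, 5)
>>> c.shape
(3, 3)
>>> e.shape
(5, 19)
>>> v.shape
(3, 5, 5)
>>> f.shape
(11, 3)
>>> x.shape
(19, 19)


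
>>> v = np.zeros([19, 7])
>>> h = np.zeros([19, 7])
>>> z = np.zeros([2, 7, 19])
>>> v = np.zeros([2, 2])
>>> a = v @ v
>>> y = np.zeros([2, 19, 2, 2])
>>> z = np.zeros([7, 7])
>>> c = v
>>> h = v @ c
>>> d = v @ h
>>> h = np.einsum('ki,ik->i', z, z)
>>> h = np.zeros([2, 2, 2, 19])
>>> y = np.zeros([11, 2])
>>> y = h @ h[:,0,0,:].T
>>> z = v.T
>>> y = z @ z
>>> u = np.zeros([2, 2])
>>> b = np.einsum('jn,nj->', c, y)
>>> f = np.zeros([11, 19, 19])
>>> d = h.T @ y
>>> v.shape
(2, 2)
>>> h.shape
(2, 2, 2, 19)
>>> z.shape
(2, 2)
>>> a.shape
(2, 2)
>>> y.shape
(2, 2)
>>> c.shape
(2, 2)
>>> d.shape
(19, 2, 2, 2)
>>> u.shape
(2, 2)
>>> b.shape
()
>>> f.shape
(11, 19, 19)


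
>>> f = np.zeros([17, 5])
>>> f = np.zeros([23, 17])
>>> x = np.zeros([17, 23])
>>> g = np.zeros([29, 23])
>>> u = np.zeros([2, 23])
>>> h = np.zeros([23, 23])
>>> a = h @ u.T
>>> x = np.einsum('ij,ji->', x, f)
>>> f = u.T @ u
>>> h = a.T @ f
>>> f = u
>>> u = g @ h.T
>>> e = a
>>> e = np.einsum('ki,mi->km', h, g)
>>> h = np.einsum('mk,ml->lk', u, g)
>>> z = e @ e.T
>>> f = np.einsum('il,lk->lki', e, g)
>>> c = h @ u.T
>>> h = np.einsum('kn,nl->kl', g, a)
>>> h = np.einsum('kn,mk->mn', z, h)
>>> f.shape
(29, 23, 2)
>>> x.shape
()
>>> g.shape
(29, 23)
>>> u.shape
(29, 2)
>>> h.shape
(29, 2)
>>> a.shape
(23, 2)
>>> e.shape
(2, 29)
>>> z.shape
(2, 2)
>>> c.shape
(23, 29)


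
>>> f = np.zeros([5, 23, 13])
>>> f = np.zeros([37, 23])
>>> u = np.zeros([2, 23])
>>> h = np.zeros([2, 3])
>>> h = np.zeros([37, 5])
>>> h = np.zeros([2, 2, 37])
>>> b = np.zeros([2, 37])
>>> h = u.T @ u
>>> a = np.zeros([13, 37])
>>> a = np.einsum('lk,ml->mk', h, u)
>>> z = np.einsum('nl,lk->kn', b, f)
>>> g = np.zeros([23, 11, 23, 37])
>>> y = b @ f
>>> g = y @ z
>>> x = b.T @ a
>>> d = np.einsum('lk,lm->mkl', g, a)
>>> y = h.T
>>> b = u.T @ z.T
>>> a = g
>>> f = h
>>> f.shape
(23, 23)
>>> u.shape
(2, 23)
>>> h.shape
(23, 23)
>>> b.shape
(23, 23)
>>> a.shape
(2, 2)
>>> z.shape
(23, 2)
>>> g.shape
(2, 2)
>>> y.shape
(23, 23)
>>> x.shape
(37, 23)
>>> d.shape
(23, 2, 2)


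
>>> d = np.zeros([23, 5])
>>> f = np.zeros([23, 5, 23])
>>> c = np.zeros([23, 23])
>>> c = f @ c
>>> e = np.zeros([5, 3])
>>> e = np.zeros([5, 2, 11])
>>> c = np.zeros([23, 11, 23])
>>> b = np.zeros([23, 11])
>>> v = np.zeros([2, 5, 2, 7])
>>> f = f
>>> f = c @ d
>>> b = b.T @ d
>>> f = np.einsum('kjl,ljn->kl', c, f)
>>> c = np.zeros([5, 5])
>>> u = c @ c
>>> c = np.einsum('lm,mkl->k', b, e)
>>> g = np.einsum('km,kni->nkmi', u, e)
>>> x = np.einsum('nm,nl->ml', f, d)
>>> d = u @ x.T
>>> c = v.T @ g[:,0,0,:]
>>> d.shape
(5, 23)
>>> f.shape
(23, 23)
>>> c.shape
(7, 2, 5, 11)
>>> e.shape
(5, 2, 11)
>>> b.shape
(11, 5)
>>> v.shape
(2, 5, 2, 7)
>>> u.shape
(5, 5)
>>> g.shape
(2, 5, 5, 11)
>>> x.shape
(23, 5)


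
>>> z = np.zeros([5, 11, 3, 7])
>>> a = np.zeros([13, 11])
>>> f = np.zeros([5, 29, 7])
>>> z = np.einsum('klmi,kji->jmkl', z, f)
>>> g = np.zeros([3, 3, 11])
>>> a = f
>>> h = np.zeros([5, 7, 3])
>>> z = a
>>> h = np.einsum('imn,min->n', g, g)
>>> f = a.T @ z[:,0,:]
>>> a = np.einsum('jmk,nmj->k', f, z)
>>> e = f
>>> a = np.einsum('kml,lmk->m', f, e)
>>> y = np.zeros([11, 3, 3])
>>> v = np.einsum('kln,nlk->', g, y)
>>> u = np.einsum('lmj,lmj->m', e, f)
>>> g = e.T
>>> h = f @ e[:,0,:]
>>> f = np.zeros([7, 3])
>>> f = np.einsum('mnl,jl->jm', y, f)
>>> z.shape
(5, 29, 7)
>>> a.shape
(29,)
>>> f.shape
(7, 11)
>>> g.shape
(7, 29, 7)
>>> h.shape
(7, 29, 7)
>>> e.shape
(7, 29, 7)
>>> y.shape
(11, 3, 3)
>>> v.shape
()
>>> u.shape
(29,)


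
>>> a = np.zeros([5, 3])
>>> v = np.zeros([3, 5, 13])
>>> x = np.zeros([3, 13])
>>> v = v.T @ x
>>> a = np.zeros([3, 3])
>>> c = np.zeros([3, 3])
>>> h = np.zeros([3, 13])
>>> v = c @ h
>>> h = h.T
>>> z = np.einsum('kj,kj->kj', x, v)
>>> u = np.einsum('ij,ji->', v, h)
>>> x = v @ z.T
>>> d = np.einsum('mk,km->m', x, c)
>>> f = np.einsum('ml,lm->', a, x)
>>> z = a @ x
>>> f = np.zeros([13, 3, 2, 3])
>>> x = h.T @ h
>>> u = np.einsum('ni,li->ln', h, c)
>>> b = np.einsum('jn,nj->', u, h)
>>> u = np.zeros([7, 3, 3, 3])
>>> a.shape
(3, 3)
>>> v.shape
(3, 13)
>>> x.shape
(3, 3)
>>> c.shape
(3, 3)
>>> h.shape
(13, 3)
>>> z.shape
(3, 3)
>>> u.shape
(7, 3, 3, 3)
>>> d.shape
(3,)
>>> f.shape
(13, 3, 2, 3)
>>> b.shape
()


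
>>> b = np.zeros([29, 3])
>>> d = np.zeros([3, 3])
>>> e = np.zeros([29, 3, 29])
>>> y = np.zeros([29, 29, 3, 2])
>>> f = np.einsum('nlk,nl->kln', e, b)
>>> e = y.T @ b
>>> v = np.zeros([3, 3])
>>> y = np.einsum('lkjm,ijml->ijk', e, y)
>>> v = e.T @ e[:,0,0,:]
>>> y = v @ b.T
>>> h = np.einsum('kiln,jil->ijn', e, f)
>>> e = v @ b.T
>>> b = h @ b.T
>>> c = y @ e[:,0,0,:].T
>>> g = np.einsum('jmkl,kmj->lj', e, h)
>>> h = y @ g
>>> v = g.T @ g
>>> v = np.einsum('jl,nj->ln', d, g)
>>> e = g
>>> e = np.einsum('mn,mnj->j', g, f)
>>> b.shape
(3, 29, 29)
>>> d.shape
(3, 3)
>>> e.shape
(29,)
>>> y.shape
(3, 29, 3, 29)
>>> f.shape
(29, 3, 29)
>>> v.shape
(3, 29)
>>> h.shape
(3, 29, 3, 3)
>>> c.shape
(3, 29, 3, 3)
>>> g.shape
(29, 3)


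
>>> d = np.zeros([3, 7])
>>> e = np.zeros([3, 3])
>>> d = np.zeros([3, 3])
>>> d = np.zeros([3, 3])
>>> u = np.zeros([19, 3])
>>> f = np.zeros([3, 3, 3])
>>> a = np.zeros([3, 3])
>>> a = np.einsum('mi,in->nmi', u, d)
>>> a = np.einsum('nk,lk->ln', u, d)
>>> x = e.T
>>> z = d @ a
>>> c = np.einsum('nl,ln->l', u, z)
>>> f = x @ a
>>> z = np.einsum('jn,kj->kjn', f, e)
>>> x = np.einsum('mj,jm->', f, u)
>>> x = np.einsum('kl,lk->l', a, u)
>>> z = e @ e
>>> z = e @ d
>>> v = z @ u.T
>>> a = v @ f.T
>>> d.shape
(3, 3)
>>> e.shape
(3, 3)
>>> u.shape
(19, 3)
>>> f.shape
(3, 19)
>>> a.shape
(3, 3)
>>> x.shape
(19,)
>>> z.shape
(3, 3)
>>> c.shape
(3,)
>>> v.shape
(3, 19)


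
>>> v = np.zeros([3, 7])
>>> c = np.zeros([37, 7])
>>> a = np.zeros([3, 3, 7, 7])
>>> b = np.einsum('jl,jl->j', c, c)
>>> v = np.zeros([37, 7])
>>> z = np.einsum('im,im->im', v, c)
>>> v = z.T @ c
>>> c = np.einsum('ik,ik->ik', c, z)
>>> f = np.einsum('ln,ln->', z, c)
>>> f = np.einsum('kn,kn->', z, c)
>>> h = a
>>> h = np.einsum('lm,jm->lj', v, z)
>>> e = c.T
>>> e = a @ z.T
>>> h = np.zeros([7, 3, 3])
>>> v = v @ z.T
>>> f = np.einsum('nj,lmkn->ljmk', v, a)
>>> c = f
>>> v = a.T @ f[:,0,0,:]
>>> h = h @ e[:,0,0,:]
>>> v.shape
(7, 7, 3, 7)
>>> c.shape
(3, 37, 3, 7)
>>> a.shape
(3, 3, 7, 7)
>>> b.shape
(37,)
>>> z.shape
(37, 7)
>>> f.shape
(3, 37, 3, 7)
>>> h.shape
(7, 3, 37)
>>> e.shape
(3, 3, 7, 37)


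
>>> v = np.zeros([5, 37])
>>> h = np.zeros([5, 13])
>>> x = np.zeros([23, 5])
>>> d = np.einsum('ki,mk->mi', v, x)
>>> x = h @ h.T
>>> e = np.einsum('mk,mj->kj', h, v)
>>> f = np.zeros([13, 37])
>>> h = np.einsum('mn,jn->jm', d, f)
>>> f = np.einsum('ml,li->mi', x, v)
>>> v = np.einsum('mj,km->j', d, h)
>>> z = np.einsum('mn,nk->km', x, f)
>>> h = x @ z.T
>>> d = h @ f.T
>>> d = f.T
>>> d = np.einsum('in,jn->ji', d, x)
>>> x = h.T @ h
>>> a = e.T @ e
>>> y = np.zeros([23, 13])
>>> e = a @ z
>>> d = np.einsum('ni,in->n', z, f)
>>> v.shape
(37,)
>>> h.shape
(5, 37)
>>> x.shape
(37, 37)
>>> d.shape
(37,)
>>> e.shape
(37, 5)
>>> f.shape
(5, 37)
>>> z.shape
(37, 5)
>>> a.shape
(37, 37)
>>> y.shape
(23, 13)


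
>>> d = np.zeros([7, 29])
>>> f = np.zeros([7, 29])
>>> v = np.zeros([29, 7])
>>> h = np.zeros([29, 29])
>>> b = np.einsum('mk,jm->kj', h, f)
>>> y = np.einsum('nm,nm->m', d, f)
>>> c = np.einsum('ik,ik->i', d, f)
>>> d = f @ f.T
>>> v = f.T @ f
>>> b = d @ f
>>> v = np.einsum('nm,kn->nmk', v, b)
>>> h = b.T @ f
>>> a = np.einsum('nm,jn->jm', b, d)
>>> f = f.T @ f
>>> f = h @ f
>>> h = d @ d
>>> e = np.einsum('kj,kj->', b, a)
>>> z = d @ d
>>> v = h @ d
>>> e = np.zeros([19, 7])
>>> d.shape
(7, 7)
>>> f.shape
(29, 29)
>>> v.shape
(7, 7)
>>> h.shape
(7, 7)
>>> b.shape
(7, 29)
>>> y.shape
(29,)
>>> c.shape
(7,)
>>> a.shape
(7, 29)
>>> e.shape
(19, 7)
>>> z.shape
(7, 7)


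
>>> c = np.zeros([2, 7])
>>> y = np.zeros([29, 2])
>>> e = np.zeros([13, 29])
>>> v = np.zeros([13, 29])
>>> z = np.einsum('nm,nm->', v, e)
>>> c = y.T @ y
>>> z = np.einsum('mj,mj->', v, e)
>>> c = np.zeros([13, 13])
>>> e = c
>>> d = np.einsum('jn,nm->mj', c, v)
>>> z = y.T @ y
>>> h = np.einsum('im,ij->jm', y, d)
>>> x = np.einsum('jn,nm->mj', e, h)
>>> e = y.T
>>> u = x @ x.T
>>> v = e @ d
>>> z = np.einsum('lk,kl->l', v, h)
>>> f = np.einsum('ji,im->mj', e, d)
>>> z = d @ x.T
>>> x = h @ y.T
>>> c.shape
(13, 13)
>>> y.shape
(29, 2)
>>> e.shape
(2, 29)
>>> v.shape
(2, 13)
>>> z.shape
(29, 2)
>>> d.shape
(29, 13)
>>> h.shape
(13, 2)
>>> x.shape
(13, 29)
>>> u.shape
(2, 2)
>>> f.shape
(13, 2)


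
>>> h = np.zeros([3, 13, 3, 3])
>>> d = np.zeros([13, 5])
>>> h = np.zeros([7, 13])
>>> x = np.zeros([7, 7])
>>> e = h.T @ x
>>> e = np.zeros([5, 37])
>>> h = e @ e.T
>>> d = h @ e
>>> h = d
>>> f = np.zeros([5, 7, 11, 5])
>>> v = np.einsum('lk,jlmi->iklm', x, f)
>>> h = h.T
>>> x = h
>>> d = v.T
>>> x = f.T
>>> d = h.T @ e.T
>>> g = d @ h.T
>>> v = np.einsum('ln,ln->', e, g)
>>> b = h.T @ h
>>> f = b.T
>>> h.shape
(37, 5)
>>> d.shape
(5, 5)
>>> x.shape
(5, 11, 7, 5)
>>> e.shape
(5, 37)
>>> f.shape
(5, 5)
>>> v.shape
()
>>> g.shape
(5, 37)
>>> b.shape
(5, 5)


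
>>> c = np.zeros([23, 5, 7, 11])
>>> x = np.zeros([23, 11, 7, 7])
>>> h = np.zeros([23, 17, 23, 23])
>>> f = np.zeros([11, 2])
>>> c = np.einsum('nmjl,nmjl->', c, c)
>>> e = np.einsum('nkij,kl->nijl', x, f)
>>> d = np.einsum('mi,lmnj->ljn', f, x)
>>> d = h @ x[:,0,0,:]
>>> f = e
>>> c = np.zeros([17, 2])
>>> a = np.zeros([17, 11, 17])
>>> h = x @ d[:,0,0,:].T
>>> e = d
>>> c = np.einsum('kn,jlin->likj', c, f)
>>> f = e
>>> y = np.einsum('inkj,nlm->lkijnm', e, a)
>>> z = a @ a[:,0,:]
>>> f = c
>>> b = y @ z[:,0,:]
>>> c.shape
(7, 7, 17, 23)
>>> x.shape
(23, 11, 7, 7)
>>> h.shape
(23, 11, 7, 23)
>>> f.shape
(7, 7, 17, 23)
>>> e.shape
(23, 17, 23, 7)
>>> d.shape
(23, 17, 23, 7)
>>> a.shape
(17, 11, 17)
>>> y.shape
(11, 23, 23, 7, 17, 17)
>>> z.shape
(17, 11, 17)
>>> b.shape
(11, 23, 23, 7, 17, 17)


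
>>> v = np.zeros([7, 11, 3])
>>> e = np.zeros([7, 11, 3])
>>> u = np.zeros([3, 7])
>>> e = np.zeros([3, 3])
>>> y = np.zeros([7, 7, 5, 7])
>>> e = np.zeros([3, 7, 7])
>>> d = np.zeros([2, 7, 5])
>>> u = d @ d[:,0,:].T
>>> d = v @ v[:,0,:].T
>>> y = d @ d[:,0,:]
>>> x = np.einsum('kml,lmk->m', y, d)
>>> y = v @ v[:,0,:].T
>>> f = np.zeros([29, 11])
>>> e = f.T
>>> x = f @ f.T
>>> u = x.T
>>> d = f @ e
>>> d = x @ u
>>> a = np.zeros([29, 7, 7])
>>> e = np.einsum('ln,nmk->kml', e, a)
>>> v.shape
(7, 11, 3)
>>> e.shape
(7, 7, 11)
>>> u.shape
(29, 29)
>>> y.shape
(7, 11, 7)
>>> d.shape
(29, 29)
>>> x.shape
(29, 29)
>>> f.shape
(29, 11)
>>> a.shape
(29, 7, 7)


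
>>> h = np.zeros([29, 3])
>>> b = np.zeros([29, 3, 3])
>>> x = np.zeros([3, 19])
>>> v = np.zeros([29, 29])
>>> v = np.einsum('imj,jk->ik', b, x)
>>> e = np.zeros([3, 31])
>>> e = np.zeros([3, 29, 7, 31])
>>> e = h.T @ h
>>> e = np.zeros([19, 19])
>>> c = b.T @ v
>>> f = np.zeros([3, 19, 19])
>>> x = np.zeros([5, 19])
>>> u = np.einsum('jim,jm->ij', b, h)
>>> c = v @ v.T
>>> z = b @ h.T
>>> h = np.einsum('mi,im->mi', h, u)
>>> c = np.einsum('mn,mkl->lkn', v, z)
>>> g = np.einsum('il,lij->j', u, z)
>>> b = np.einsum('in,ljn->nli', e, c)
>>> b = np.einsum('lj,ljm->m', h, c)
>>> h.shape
(29, 3)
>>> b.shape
(19,)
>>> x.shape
(5, 19)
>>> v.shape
(29, 19)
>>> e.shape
(19, 19)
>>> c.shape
(29, 3, 19)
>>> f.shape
(3, 19, 19)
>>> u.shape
(3, 29)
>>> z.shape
(29, 3, 29)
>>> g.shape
(29,)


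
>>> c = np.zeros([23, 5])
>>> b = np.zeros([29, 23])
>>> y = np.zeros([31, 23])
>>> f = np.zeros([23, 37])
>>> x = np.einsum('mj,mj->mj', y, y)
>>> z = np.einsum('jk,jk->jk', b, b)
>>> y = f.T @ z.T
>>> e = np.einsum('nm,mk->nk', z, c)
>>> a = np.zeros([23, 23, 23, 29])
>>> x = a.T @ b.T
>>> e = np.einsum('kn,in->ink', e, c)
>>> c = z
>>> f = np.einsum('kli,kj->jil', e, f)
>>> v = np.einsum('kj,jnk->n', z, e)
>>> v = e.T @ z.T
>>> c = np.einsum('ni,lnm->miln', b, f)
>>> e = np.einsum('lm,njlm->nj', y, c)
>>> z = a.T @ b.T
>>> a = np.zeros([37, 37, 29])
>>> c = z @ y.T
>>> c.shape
(29, 23, 23, 37)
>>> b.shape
(29, 23)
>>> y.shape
(37, 29)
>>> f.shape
(37, 29, 5)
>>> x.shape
(29, 23, 23, 29)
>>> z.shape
(29, 23, 23, 29)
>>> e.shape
(5, 23)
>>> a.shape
(37, 37, 29)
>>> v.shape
(29, 5, 29)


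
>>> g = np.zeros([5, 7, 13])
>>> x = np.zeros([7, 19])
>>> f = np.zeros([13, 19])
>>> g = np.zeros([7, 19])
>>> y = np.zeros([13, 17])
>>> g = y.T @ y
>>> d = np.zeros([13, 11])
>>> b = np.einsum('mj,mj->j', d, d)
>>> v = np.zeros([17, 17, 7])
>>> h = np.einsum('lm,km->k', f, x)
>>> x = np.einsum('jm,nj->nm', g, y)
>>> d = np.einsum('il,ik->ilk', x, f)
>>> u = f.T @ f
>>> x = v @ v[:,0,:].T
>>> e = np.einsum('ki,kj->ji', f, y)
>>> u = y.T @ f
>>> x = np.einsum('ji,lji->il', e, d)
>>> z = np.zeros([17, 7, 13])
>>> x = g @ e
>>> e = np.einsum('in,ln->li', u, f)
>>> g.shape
(17, 17)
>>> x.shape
(17, 19)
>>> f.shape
(13, 19)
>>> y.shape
(13, 17)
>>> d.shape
(13, 17, 19)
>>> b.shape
(11,)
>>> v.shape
(17, 17, 7)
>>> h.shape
(7,)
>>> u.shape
(17, 19)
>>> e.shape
(13, 17)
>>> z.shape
(17, 7, 13)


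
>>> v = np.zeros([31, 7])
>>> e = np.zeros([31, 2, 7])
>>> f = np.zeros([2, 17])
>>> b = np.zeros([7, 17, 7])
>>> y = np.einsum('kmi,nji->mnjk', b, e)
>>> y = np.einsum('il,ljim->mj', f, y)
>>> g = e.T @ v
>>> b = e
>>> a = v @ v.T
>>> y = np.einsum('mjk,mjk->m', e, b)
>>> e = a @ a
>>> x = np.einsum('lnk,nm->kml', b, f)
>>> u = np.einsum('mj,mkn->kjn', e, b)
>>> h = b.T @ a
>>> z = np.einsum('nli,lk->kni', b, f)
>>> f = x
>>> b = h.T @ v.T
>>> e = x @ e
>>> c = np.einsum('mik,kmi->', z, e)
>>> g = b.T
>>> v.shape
(31, 7)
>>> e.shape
(7, 17, 31)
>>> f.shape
(7, 17, 31)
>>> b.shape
(31, 2, 31)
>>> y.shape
(31,)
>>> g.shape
(31, 2, 31)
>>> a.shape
(31, 31)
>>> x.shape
(7, 17, 31)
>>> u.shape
(2, 31, 7)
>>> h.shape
(7, 2, 31)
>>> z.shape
(17, 31, 7)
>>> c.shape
()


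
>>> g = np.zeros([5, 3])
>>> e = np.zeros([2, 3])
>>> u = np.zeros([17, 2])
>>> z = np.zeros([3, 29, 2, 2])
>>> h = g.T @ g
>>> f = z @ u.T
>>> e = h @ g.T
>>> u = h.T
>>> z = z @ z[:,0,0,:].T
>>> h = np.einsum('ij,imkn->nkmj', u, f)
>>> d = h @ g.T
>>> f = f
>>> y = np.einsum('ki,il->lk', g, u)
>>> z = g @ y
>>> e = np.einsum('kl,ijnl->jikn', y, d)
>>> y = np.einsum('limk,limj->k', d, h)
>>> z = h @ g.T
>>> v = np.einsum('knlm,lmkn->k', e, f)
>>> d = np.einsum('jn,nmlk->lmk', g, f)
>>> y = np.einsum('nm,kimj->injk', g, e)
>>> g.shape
(5, 3)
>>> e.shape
(2, 17, 3, 29)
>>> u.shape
(3, 3)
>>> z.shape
(17, 2, 29, 5)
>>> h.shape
(17, 2, 29, 3)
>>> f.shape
(3, 29, 2, 17)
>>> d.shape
(2, 29, 17)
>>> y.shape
(17, 5, 29, 2)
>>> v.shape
(2,)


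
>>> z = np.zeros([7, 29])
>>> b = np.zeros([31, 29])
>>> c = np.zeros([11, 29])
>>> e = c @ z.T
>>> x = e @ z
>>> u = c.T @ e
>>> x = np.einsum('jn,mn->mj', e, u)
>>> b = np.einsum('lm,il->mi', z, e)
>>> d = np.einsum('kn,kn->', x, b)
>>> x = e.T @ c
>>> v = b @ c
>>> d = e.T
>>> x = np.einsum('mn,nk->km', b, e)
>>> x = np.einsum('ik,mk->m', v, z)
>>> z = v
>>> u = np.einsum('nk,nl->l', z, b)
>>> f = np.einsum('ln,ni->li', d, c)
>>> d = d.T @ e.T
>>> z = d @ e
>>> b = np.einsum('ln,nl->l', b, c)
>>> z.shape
(11, 7)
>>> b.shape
(29,)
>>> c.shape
(11, 29)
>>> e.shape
(11, 7)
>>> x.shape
(7,)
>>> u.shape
(11,)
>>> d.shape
(11, 11)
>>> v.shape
(29, 29)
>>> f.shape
(7, 29)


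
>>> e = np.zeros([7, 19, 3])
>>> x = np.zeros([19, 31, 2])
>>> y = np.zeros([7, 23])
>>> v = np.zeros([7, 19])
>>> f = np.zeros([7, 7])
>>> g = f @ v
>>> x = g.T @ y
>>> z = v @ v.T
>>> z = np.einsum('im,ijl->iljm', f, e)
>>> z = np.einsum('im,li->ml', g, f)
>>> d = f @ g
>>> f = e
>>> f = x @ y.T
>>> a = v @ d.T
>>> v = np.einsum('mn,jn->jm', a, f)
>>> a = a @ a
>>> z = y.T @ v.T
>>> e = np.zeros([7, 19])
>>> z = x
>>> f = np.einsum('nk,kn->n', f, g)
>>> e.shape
(7, 19)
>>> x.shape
(19, 23)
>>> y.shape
(7, 23)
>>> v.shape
(19, 7)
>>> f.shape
(19,)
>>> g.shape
(7, 19)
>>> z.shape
(19, 23)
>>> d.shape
(7, 19)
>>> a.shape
(7, 7)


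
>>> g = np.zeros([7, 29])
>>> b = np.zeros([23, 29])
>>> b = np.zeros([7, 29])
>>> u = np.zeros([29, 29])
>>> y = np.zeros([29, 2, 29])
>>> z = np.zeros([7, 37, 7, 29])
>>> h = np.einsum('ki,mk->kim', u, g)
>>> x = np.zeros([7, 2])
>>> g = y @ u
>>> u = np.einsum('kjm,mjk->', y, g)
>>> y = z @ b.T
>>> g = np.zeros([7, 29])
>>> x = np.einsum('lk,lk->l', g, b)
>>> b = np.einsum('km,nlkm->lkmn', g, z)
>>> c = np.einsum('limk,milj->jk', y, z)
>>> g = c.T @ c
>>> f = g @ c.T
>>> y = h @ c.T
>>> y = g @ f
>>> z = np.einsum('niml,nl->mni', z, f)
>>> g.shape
(7, 7)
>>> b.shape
(37, 7, 29, 7)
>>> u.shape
()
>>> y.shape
(7, 29)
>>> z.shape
(7, 7, 37)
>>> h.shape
(29, 29, 7)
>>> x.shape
(7,)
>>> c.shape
(29, 7)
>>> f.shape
(7, 29)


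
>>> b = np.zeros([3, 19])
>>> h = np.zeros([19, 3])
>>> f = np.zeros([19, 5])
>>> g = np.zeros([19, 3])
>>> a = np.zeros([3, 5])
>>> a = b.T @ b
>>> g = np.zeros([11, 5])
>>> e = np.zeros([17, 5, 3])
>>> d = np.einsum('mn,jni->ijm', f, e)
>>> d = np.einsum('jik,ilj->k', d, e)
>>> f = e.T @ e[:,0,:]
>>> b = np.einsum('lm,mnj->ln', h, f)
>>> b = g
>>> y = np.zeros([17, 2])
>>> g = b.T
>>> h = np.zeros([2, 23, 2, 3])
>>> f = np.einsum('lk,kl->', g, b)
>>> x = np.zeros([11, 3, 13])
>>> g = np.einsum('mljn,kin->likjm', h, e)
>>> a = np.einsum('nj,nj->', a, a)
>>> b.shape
(11, 5)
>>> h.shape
(2, 23, 2, 3)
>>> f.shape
()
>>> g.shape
(23, 5, 17, 2, 2)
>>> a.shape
()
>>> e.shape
(17, 5, 3)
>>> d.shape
(19,)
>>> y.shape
(17, 2)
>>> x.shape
(11, 3, 13)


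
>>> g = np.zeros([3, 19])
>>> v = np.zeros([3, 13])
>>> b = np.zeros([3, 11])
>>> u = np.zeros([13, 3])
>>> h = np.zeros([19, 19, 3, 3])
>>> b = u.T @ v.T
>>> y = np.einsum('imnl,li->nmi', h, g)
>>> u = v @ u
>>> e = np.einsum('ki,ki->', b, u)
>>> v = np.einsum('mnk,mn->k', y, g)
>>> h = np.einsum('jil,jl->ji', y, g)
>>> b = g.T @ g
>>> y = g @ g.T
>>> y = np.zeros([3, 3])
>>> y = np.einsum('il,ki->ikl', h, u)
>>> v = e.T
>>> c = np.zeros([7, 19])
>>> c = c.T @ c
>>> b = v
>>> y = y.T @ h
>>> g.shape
(3, 19)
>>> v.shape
()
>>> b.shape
()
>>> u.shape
(3, 3)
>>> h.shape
(3, 19)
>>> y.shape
(19, 3, 19)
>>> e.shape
()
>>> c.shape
(19, 19)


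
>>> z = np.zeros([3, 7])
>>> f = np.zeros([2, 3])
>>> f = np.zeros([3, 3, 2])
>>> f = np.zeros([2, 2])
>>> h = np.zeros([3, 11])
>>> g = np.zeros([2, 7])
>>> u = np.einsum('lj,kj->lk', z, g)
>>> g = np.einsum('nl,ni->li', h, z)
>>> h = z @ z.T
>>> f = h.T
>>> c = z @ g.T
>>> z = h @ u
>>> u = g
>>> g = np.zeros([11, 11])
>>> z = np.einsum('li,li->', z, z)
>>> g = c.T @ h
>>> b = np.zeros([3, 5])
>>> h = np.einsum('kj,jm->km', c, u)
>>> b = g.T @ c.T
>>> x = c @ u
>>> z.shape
()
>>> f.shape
(3, 3)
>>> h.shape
(3, 7)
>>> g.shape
(11, 3)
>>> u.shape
(11, 7)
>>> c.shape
(3, 11)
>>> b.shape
(3, 3)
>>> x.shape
(3, 7)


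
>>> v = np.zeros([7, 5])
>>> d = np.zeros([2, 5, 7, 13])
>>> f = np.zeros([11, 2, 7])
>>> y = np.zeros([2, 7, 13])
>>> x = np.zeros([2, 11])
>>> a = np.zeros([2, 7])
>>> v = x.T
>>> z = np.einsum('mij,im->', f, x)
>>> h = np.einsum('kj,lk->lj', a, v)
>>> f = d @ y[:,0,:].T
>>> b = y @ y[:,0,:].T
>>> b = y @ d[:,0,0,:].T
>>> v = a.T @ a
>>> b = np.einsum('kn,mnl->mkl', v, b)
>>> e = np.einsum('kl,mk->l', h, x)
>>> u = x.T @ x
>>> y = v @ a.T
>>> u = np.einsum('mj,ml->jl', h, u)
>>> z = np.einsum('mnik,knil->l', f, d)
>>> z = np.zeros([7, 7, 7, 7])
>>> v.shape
(7, 7)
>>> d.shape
(2, 5, 7, 13)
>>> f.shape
(2, 5, 7, 2)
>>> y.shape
(7, 2)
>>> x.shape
(2, 11)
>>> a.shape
(2, 7)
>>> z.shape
(7, 7, 7, 7)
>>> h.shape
(11, 7)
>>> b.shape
(2, 7, 2)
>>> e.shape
(7,)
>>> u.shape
(7, 11)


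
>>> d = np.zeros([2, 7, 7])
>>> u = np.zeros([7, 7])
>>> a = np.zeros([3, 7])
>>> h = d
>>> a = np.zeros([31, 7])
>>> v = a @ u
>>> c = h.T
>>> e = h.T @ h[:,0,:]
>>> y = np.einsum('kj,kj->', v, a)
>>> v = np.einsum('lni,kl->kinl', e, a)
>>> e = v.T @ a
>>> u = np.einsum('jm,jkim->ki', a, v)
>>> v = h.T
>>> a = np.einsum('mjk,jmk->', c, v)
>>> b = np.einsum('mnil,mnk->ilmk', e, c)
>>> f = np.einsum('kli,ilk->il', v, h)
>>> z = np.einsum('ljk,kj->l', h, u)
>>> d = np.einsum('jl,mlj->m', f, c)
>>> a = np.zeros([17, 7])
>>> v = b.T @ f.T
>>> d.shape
(7,)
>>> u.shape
(7, 7)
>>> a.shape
(17, 7)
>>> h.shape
(2, 7, 7)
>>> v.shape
(2, 7, 7, 2)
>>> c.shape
(7, 7, 2)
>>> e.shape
(7, 7, 7, 7)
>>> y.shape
()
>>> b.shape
(7, 7, 7, 2)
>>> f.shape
(2, 7)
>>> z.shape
(2,)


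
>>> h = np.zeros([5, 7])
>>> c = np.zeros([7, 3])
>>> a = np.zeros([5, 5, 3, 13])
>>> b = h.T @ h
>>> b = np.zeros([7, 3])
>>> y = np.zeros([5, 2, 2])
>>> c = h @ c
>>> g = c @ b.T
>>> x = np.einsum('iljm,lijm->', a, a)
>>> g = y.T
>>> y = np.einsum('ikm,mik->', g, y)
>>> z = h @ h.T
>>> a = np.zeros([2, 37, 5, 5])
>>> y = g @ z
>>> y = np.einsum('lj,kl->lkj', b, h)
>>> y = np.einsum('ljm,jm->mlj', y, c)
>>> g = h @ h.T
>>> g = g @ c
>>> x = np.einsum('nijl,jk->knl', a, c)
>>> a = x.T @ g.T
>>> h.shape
(5, 7)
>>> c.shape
(5, 3)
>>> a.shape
(5, 2, 5)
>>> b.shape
(7, 3)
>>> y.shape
(3, 7, 5)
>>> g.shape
(5, 3)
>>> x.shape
(3, 2, 5)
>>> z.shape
(5, 5)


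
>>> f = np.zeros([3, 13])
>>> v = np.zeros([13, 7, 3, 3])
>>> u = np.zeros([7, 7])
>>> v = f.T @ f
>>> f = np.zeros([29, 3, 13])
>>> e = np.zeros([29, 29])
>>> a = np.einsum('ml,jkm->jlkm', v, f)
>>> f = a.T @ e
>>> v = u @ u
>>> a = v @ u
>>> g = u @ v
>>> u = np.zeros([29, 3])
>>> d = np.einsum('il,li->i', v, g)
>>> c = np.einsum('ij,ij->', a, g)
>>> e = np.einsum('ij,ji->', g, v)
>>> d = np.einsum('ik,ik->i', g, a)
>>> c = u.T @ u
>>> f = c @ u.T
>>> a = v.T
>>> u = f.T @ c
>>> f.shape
(3, 29)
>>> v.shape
(7, 7)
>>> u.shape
(29, 3)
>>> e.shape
()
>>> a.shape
(7, 7)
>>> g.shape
(7, 7)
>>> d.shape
(7,)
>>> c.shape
(3, 3)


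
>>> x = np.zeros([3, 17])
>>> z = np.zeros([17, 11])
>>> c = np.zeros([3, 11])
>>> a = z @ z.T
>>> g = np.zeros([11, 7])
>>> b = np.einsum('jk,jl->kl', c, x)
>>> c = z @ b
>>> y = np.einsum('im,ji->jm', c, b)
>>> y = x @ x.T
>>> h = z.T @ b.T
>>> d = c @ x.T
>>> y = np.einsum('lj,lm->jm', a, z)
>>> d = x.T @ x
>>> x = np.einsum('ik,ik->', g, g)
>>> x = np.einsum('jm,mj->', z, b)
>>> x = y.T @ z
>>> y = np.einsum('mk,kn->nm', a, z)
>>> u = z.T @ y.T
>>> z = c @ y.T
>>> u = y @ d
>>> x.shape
(11, 11)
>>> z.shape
(17, 11)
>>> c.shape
(17, 17)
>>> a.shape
(17, 17)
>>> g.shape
(11, 7)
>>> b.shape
(11, 17)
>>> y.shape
(11, 17)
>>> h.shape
(11, 11)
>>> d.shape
(17, 17)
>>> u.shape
(11, 17)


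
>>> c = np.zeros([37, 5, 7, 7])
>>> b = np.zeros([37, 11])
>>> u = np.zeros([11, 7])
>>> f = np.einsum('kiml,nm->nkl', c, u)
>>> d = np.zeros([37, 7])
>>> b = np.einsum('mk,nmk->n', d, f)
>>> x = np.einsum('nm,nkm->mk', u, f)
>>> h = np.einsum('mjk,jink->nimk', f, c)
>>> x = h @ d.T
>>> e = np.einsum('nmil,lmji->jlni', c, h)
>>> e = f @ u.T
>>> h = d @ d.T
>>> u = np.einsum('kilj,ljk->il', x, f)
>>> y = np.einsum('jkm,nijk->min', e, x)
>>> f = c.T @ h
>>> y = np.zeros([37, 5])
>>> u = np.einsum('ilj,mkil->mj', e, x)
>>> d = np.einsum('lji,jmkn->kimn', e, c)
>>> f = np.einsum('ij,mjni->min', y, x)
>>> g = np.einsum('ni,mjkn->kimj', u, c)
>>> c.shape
(37, 5, 7, 7)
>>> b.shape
(11,)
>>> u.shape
(7, 11)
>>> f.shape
(7, 37, 11)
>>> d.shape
(7, 11, 5, 7)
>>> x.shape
(7, 5, 11, 37)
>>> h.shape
(37, 37)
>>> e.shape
(11, 37, 11)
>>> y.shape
(37, 5)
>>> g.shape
(7, 11, 37, 5)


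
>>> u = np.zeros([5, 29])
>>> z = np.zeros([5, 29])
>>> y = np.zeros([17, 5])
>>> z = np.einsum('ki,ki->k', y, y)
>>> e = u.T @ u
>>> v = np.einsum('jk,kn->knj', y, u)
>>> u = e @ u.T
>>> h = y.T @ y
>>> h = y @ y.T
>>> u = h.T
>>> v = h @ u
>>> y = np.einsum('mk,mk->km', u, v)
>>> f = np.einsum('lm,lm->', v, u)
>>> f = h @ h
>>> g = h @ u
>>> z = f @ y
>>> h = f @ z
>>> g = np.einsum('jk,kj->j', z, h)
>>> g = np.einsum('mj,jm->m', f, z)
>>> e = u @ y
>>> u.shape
(17, 17)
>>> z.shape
(17, 17)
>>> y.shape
(17, 17)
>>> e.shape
(17, 17)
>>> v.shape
(17, 17)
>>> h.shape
(17, 17)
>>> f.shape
(17, 17)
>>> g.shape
(17,)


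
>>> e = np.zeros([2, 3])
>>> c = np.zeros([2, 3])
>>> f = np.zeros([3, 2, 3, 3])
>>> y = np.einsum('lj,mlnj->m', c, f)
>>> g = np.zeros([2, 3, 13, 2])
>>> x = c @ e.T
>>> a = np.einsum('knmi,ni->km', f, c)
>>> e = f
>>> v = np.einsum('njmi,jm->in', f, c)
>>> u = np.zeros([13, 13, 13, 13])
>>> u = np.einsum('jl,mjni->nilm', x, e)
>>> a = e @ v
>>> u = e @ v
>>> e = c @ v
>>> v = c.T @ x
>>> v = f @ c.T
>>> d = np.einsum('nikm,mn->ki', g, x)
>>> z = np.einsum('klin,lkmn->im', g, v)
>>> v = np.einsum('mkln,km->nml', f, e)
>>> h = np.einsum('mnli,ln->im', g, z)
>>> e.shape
(2, 3)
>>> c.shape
(2, 3)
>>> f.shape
(3, 2, 3, 3)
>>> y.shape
(3,)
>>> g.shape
(2, 3, 13, 2)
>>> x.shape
(2, 2)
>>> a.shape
(3, 2, 3, 3)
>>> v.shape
(3, 3, 3)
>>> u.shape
(3, 2, 3, 3)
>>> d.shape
(13, 3)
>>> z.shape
(13, 3)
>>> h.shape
(2, 2)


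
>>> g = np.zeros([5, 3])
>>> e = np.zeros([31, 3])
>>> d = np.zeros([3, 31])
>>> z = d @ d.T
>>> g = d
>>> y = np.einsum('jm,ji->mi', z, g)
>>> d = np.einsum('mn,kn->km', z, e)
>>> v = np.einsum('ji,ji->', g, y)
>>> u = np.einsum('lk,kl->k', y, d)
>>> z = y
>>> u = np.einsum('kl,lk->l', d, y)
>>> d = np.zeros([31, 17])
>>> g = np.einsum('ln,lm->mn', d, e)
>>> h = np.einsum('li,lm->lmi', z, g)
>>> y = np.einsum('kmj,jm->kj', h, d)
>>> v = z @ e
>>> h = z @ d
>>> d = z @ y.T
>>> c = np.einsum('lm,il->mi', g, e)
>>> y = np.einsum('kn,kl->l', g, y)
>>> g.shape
(3, 17)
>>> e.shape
(31, 3)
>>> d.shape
(3, 3)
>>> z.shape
(3, 31)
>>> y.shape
(31,)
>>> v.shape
(3, 3)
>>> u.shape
(3,)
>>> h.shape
(3, 17)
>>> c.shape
(17, 31)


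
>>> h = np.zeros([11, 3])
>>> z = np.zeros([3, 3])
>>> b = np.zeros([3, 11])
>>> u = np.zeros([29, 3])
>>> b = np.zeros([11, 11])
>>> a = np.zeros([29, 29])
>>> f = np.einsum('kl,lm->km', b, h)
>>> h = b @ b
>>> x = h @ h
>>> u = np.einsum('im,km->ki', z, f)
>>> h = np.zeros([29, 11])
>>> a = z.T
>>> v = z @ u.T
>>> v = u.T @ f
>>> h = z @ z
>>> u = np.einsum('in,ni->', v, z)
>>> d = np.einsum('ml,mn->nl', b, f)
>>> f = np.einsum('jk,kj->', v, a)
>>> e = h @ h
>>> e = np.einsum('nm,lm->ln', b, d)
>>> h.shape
(3, 3)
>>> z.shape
(3, 3)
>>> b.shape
(11, 11)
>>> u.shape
()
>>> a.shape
(3, 3)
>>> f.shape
()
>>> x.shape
(11, 11)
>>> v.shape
(3, 3)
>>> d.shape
(3, 11)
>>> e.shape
(3, 11)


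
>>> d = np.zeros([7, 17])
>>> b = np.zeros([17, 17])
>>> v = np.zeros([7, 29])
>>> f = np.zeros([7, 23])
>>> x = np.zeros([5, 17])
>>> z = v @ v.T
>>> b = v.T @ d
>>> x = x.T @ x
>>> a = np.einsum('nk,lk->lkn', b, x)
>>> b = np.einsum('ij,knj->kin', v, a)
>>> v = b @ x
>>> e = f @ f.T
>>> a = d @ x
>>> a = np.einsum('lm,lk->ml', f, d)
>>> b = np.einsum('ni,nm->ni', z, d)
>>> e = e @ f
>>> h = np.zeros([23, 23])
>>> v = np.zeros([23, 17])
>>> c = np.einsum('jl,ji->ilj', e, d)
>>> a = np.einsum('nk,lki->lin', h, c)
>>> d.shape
(7, 17)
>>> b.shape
(7, 7)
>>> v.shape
(23, 17)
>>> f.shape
(7, 23)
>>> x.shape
(17, 17)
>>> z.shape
(7, 7)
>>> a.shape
(17, 7, 23)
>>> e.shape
(7, 23)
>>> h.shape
(23, 23)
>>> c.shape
(17, 23, 7)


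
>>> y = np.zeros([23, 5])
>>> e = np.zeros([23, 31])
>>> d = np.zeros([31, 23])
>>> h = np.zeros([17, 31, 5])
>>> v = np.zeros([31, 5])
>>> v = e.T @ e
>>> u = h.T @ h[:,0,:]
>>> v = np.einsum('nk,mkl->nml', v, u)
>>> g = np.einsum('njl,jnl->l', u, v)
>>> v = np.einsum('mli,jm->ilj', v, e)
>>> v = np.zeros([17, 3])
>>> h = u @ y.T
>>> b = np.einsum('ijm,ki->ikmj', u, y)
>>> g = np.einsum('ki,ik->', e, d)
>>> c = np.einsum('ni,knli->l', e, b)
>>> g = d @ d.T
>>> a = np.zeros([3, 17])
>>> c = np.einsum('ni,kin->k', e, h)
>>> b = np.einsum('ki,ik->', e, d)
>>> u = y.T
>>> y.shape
(23, 5)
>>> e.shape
(23, 31)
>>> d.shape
(31, 23)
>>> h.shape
(5, 31, 23)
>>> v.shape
(17, 3)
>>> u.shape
(5, 23)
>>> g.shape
(31, 31)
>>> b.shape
()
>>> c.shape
(5,)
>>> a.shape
(3, 17)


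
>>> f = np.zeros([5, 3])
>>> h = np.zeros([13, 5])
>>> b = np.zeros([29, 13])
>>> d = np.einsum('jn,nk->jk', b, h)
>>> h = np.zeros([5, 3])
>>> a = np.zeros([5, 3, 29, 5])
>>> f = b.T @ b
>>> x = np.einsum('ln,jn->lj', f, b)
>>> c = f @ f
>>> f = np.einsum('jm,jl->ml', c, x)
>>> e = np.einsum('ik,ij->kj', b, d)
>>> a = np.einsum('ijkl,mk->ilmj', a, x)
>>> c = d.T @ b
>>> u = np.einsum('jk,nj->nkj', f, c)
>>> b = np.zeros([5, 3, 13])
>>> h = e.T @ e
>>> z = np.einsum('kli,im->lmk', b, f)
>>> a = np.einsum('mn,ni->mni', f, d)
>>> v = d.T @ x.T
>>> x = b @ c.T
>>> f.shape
(13, 29)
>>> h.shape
(5, 5)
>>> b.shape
(5, 3, 13)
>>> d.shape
(29, 5)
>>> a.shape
(13, 29, 5)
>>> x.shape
(5, 3, 5)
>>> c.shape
(5, 13)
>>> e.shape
(13, 5)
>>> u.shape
(5, 29, 13)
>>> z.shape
(3, 29, 5)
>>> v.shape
(5, 13)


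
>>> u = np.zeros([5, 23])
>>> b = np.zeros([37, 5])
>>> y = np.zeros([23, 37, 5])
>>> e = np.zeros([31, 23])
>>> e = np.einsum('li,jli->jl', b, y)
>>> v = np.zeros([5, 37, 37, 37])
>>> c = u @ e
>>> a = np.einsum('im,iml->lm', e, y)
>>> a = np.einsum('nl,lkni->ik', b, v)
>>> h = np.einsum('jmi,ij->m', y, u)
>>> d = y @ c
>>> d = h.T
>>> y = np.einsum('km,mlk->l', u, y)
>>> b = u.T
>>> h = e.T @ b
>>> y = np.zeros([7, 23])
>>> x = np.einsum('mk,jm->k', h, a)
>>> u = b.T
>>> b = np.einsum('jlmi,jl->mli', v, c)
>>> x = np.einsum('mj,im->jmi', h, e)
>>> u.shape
(5, 23)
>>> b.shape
(37, 37, 37)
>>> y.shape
(7, 23)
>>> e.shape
(23, 37)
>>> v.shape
(5, 37, 37, 37)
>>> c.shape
(5, 37)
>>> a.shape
(37, 37)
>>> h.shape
(37, 5)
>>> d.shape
(37,)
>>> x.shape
(5, 37, 23)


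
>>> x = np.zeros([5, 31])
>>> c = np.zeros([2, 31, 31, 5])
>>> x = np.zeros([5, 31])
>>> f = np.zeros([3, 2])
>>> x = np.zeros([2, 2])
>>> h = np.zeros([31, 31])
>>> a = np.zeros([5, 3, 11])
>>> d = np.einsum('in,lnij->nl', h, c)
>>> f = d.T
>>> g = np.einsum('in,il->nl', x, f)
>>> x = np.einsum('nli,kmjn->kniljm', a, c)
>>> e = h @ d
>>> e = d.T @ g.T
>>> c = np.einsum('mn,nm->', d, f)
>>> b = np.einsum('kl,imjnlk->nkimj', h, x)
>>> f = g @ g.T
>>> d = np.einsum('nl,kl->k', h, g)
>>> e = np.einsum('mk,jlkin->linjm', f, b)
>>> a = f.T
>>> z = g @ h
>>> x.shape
(2, 5, 11, 3, 31, 31)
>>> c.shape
()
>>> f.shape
(2, 2)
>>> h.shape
(31, 31)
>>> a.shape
(2, 2)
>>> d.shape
(2,)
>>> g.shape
(2, 31)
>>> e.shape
(31, 5, 11, 3, 2)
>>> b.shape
(3, 31, 2, 5, 11)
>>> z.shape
(2, 31)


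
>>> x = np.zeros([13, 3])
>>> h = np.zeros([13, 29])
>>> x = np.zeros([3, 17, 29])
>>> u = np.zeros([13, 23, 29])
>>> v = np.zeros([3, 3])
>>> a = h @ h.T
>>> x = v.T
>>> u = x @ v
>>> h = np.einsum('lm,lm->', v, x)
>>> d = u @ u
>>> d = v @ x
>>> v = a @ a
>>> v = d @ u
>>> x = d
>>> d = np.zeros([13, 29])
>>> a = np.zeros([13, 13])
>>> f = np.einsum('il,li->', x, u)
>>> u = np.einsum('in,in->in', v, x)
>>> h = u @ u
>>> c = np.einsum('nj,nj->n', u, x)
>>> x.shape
(3, 3)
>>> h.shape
(3, 3)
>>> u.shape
(3, 3)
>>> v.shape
(3, 3)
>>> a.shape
(13, 13)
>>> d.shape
(13, 29)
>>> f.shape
()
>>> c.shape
(3,)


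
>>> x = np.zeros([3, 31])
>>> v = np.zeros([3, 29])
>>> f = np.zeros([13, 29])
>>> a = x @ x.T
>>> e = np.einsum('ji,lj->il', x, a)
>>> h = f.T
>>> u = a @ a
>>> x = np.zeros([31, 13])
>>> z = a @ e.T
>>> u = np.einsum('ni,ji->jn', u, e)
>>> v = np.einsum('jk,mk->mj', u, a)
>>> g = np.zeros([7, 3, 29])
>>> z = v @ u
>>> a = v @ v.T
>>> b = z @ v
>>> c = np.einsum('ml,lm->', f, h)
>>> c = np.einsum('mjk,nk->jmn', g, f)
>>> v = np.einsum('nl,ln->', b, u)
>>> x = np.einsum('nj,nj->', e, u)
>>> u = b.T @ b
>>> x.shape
()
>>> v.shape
()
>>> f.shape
(13, 29)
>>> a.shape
(3, 3)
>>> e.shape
(31, 3)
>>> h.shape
(29, 13)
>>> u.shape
(31, 31)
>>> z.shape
(3, 3)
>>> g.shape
(7, 3, 29)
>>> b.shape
(3, 31)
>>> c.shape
(3, 7, 13)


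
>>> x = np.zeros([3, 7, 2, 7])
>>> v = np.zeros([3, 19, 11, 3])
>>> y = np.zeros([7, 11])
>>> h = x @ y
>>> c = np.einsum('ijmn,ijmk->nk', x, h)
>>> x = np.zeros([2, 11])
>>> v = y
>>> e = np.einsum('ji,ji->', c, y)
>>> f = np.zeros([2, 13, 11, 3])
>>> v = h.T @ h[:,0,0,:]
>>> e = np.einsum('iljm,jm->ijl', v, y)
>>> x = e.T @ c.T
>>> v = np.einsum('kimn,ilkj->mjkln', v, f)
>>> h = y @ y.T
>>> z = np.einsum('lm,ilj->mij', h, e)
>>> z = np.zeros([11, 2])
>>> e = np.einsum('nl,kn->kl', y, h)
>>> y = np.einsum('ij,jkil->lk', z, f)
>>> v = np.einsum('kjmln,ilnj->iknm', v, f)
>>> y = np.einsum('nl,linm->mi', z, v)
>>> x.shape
(2, 7, 7)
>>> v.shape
(2, 7, 11, 11)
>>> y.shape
(11, 7)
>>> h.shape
(7, 7)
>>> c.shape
(7, 11)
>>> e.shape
(7, 11)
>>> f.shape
(2, 13, 11, 3)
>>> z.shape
(11, 2)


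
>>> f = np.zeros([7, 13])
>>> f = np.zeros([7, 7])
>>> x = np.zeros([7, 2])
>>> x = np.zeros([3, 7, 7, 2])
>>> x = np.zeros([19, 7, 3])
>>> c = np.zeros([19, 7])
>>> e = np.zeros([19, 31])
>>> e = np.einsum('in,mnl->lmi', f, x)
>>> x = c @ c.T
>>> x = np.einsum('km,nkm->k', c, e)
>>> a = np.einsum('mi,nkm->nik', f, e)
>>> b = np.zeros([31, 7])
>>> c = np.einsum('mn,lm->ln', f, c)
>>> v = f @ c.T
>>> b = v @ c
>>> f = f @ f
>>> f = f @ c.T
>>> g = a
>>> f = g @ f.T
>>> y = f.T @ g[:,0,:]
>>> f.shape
(3, 7, 7)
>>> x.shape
(19,)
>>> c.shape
(19, 7)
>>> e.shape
(3, 19, 7)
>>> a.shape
(3, 7, 19)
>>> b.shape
(7, 7)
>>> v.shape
(7, 19)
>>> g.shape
(3, 7, 19)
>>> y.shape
(7, 7, 19)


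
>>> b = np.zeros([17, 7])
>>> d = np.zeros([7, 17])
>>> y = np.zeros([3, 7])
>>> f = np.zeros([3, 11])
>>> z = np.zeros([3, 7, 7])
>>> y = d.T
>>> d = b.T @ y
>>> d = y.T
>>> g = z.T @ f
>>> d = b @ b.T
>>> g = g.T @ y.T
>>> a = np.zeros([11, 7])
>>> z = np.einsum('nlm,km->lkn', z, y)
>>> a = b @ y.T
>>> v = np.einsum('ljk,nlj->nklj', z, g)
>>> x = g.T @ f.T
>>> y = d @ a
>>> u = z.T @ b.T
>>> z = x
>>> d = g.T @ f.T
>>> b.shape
(17, 7)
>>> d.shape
(17, 7, 3)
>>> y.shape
(17, 17)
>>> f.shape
(3, 11)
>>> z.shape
(17, 7, 3)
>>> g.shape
(11, 7, 17)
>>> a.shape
(17, 17)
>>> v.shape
(11, 3, 7, 17)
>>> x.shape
(17, 7, 3)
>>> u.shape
(3, 17, 17)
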